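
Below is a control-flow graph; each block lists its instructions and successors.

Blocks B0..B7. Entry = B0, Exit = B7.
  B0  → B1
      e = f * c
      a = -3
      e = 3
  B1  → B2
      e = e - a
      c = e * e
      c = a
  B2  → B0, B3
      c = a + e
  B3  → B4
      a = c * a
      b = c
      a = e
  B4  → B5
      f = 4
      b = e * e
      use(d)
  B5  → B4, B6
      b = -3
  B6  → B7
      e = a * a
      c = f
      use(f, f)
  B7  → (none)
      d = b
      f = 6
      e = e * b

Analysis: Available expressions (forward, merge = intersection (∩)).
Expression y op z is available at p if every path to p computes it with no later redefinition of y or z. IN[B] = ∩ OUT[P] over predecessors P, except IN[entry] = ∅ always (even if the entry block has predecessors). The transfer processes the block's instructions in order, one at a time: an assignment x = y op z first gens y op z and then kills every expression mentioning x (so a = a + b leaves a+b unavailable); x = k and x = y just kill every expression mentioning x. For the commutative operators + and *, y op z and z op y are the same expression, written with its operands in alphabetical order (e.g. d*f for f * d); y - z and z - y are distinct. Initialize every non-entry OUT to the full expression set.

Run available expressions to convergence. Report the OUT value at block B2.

Answer: {a+e, e*e}

Trace:
Per-block solution:
  B0: | IN={} | OUT={c*f}
  B1: | IN={c*f} | OUT={e*e}
  B2: | IN={e*e} | OUT={a+e, e*e}
  B3: | IN={a+e, e*e} | OUT={e*e}
  B4: | IN={e*e} | OUT={e*e}
  B5: | IN={e*e} | OUT={e*e}
  B6: | IN={e*e} | OUT={a*a}
  B7: | IN={a*a} | OUT={a*a}

Merge at B2: IN[B2] = OUT[B1] = {e*e}
Applying B2's transfer function to that IN value gives OUT[B2] (row B2 above).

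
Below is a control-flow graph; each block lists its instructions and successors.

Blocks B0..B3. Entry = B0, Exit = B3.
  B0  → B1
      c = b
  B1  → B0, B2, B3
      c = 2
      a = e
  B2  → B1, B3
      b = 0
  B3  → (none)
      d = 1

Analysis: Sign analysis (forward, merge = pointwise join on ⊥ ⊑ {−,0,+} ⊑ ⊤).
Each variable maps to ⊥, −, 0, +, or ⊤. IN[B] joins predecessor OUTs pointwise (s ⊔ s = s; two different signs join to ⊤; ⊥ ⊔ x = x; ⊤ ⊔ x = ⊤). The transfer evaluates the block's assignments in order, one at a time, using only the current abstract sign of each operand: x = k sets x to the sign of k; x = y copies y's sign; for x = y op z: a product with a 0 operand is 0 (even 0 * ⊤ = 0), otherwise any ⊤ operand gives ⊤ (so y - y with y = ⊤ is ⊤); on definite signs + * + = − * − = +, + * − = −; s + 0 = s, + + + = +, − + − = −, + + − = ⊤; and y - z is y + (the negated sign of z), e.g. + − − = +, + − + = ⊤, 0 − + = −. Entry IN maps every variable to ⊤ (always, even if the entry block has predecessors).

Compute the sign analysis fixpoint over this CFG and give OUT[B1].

Per-block solution:
  B0:  IN=(all ⊤)  OUT=(all ⊤)
  B1:  IN=(all ⊤)  OUT={c:+; rest ⊤}
  B2:  IN={c:+; rest ⊤}  OUT={b:0, c:+; rest ⊤}
  B3:  IN={c:+; rest ⊤}  OUT={c:+, d:+; rest ⊤}

Merge at B1: IN[B1] = OUT[B0] ⊔ OUT[B2] = {a: ⊤, b: ⊤, c: ⊤, d: ⊤, e: ⊤, f: ⊤}
Applying B1's transfer function to that IN value gives OUT[B1] (row B1 above).

Answer: {a: ⊤, b: ⊤, c: +, d: ⊤, e: ⊤, f: ⊤}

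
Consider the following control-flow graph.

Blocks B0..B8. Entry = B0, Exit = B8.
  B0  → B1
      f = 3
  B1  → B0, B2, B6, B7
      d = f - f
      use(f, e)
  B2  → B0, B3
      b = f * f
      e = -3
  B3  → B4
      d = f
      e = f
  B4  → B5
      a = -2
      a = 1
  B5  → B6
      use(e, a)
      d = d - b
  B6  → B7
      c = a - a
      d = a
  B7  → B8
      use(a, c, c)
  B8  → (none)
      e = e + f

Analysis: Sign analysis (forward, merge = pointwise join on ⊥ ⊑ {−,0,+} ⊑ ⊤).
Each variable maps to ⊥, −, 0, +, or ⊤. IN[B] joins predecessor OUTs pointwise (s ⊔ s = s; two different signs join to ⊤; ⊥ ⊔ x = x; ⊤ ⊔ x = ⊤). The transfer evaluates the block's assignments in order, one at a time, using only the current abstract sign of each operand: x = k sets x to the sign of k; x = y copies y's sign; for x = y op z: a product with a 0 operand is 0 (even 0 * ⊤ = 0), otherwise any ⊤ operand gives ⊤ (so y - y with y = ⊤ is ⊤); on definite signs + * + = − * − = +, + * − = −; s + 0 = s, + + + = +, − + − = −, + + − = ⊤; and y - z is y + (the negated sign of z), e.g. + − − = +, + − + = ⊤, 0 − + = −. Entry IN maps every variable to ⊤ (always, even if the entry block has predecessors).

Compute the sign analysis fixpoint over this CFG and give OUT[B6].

Converged values:
  B0:   IN=(all ⊤)   OUT={f:+; rest ⊤}
  B1:   IN={f:+; rest ⊤}   OUT={f:+; rest ⊤}
  B2:   IN={f:+; rest ⊤}   OUT={b:+, e:-, f:+; rest ⊤}
  B3:   IN={b:+, e:-, f:+; rest ⊤}   OUT={b:+, d:+, e:+, f:+; rest ⊤}
  B4:   IN={b:+, d:+, e:+, f:+; rest ⊤}   OUT={a:+, b:+, d:+, e:+, f:+; rest ⊤}
  B5:   IN={a:+, b:+, d:+, e:+, f:+; rest ⊤}   OUT={a:+, b:+, e:+, f:+; rest ⊤}
  B6:   IN={f:+; rest ⊤}   OUT={f:+; rest ⊤}
  B7:   IN={f:+; rest ⊤}   OUT={f:+; rest ⊤}
  B8:   IN={f:+; rest ⊤}   OUT={f:+; rest ⊤}

Merge at B6: IN[B6] = OUT[B1] ⊔ OUT[B5] = {a: ⊤, b: ⊤, c: ⊤, d: ⊤, e: ⊤, f: +}
Applying B6's transfer function to that IN value gives OUT[B6] (row B6 above).

Answer: {a: ⊤, b: ⊤, c: ⊤, d: ⊤, e: ⊤, f: +}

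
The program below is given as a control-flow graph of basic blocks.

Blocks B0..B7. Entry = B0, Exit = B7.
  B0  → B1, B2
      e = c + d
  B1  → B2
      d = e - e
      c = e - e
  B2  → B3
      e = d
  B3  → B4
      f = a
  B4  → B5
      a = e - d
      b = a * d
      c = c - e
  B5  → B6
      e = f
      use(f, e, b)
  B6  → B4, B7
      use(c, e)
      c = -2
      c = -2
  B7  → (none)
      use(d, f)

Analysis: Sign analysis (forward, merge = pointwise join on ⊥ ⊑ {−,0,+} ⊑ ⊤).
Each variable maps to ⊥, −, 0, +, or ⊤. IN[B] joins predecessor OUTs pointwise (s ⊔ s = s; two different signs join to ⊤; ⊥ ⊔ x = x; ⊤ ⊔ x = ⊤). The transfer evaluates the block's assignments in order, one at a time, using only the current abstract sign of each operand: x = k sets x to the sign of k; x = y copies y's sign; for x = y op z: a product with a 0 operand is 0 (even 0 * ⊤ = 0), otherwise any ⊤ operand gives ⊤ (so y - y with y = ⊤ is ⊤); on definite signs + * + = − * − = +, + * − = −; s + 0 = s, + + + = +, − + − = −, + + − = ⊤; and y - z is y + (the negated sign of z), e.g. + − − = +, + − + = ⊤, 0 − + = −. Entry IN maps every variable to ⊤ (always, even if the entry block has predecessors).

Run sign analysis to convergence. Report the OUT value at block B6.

Converged values:
  B0:   IN=(all ⊤)   OUT=(all ⊤)
  B1:   IN=(all ⊤)   OUT=(all ⊤)
  B2:   IN=(all ⊤)   OUT=(all ⊤)
  B3:   IN=(all ⊤)   OUT=(all ⊤)
  B4:   IN=(all ⊤)   OUT=(all ⊤)
  B5:   IN=(all ⊤)   OUT=(all ⊤)
  B6:   IN=(all ⊤)   OUT={c:-; rest ⊤}
  B7:   IN={c:-; rest ⊤}   OUT={c:-; rest ⊤}

Merge at B6: IN[B6] = OUT[B5] = {a: ⊤, b: ⊤, c: ⊤, d: ⊤, e: ⊤, f: ⊤}
Applying B6's transfer function to that IN value gives OUT[B6] (row B6 above).

Answer: {a: ⊤, b: ⊤, c: -, d: ⊤, e: ⊤, f: ⊤}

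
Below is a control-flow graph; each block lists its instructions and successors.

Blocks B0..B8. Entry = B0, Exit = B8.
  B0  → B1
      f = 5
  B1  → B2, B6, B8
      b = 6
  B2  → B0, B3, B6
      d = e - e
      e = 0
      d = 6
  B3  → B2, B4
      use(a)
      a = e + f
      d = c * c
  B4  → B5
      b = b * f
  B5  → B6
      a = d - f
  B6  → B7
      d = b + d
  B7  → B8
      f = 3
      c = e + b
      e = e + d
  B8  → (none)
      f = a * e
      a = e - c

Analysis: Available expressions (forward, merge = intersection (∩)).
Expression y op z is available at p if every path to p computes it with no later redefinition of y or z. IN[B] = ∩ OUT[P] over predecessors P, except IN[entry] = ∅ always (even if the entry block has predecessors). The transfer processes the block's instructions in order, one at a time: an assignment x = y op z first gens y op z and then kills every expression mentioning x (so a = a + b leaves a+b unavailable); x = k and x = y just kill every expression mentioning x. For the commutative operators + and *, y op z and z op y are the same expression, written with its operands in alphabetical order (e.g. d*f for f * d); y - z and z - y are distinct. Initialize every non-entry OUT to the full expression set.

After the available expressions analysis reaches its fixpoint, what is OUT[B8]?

Answer: {e-c}

Derivation:
Converged values:
  B0:   IN={}   OUT={}
  B1:   IN={}   OUT={}
  B2:   IN={}   OUT={}
  B3:   IN={}   OUT={c*c, e+f}
  B4:   IN={c*c, e+f}   OUT={c*c, e+f}
  B5:   IN={c*c, e+f}   OUT={c*c, d-f, e+f}
  B6:   IN={}   OUT={}
  B7:   IN={}   OUT={}
  B8:   IN={}   OUT={e-c}

Merge at B8: IN[B8] = OUT[B1] ∩ OUT[B7] = {}
Applying B8's transfer function to that IN value gives OUT[B8] (row B8 above).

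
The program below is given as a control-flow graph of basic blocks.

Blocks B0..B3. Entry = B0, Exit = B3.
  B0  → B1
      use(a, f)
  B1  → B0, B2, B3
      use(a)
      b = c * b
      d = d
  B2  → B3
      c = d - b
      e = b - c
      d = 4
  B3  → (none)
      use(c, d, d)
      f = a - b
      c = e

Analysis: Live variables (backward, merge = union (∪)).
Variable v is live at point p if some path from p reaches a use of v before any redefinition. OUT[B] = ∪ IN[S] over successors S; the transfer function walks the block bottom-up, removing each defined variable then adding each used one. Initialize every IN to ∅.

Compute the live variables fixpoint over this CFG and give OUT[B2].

Fixpoint table:
  B0: | IN={a, b, c, d, e, f} | OUT={a, b, c, d, e, f}
  B1: | IN={a, b, c, d, e, f} | OUT={a, b, c, d, e, f}
  B2: | IN={a, b, d} | OUT={a, b, c, d, e}
  B3: | IN={a, b, c, d, e} | OUT={}

Merge at B2: OUT[B2] = IN[B3] = {a, b, c, d, e}

Answer: {a, b, c, d, e}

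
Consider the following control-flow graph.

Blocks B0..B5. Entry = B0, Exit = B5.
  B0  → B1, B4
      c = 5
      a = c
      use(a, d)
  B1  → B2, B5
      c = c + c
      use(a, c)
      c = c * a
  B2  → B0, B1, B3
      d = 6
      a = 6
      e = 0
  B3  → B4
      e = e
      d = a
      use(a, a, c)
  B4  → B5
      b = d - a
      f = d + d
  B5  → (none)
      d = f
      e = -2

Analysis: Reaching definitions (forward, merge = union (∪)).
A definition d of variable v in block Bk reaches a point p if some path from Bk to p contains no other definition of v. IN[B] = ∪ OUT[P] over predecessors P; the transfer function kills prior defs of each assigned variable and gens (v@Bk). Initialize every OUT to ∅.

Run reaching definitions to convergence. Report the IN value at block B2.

Answer: {a@B0, a@B2, c@B1, d@B2, e@B2}

Derivation:
Per-block solution:
  B0:   IN={a@B2, c@B1, d@B2, e@B2}   OUT={a@B0, c@B0, d@B2, e@B2}
  B1:   IN={a@B0, a@B2, c@B0, c@B1, d@B2, e@B2}   OUT={a@B0, a@B2, c@B1, d@B2, e@B2}
  B2:   IN={a@B0, a@B2, c@B1, d@B2, e@B2}   OUT={a@B2, c@B1, d@B2, e@B2}
  B3:   IN={a@B2, c@B1, d@B2, e@B2}   OUT={a@B2, c@B1, d@B3, e@B3}
  B4:   IN={a@B0, a@B2, c@B0, c@B1, d@B2, d@B3, e@B2, e@B3}   OUT={a@B0, a@B2, b@B4, c@B0, c@B1, d@B2, d@B3, e@B2, e@B3, f@B4}
  B5:   IN={a@B0, a@B2, b@B4, c@B0, c@B1, d@B2, d@B3, e@B2, e@B3, f@B4}   OUT={a@B0, a@B2, b@B4, c@B0, c@B1, d@B5, e@B5, f@B4}

Merge at B2: IN[B2] = OUT[B1] = {a@B0, a@B2, c@B1, d@B2, e@B2}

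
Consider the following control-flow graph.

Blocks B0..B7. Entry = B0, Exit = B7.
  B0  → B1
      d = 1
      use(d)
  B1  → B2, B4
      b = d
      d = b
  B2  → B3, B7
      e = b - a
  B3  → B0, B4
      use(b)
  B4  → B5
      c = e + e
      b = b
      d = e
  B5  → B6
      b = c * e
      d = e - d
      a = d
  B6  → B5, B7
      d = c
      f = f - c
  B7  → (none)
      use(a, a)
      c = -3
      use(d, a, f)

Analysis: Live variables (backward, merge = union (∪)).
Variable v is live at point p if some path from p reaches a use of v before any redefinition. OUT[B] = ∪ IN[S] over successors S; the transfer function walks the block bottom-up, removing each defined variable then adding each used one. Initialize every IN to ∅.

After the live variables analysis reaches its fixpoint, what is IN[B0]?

Per-block solution:
  B0:   IN={a, e, f}   OUT={a, d, e, f}
  B1:   IN={a, d, e, f}   OUT={a, b, d, e, f}
  B2:   IN={a, b, d, f}   OUT={a, b, d, e, f}
  B3:   IN={a, b, e, f}   OUT={a, b, e, f}
  B4:   IN={b, e, f}   OUT={c, d, e, f}
  B5:   IN={c, d, e, f}   OUT={a, c, e, f}
  B6:   IN={a, c, e, f}   OUT={a, c, d, e, f}
  B7:   IN={a, d, f}   OUT={}

Merge at B0: OUT[B0] = IN[B1] = {a, d, e, f}
Applying B0's transfer function to that OUT value gives IN[B0] (row B0 above).

Answer: {a, e, f}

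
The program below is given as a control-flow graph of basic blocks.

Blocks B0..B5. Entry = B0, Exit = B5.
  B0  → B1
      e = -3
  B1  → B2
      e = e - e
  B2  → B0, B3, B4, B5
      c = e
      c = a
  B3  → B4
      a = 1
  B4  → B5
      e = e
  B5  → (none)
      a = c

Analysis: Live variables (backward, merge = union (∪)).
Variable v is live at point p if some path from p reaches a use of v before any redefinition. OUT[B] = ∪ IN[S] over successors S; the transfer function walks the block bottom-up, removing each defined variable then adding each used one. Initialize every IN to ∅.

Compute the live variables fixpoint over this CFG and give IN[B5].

Answer: {c}

Trace:
Per-block solution:
  B0:   IN={a}   OUT={a, e}
  B1:   IN={a, e}   OUT={a, e}
  B2:   IN={a, e}   OUT={a, c, e}
  B3:   IN={c, e}   OUT={c, e}
  B4:   IN={c, e}   OUT={c}
  B5:   IN={c}   OUT={}

B5 is the boundary node: OUT[B5] = {}
Applying B5's transfer function to that OUT value gives IN[B5] (row B5 above).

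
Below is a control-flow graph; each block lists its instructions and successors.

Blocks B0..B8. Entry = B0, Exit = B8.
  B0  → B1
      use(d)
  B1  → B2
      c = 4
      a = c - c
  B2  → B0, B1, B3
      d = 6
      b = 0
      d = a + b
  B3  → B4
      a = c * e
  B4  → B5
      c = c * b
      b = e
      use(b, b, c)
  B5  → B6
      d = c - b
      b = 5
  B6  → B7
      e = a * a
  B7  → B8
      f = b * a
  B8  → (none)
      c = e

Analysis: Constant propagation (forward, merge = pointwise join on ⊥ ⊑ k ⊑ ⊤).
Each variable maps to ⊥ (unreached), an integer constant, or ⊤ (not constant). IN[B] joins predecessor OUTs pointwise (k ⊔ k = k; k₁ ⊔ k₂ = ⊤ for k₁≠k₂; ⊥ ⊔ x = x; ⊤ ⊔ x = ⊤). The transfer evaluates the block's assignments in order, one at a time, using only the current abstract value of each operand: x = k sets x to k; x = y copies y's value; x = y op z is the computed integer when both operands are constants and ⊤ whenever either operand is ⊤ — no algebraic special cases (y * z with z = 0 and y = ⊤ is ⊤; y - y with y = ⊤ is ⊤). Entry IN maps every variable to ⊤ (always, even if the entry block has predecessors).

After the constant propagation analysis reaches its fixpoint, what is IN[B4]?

Fixpoint table:
  B0: | IN=(all ⊤) | OUT=(all ⊤)
  B1: | IN=(all ⊤) | OUT={a:0, c:4; rest ⊤}
  B2: | IN={a:0, c:4; rest ⊤} | OUT={a:0, b:0, c:4, d:0; rest ⊤}
  B3: | IN={a:0, b:0, c:4, d:0; rest ⊤} | OUT={b:0, c:4, d:0; rest ⊤}
  B4: | IN={b:0, c:4, d:0; rest ⊤} | OUT={c:0, d:0; rest ⊤}
  B5: | IN={c:0, d:0; rest ⊤} | OUT={b:5, c:0; rest ⊤}
  B6: | IN={b:5, c:0; rest ⊤} | OUT={b:5, c:0; rest ⊤}
  B7: | IN={b:5, c:0; rest ⊤} | OUT={b:5, c:0; rest ⊤}
  B8: | IN={b:5, c:0; rest ⊤} | OUT={b:5; rest ⊤}

Merge at B4: IN[B4] = OUT[B3] = {a: ⊤, b: 0, c: 4, d: 0, e: ⊤, f: ⊤}

Answer: {a: ⊤, b: 0, c: 4, d: 0, e: ⊤, f: ⊤}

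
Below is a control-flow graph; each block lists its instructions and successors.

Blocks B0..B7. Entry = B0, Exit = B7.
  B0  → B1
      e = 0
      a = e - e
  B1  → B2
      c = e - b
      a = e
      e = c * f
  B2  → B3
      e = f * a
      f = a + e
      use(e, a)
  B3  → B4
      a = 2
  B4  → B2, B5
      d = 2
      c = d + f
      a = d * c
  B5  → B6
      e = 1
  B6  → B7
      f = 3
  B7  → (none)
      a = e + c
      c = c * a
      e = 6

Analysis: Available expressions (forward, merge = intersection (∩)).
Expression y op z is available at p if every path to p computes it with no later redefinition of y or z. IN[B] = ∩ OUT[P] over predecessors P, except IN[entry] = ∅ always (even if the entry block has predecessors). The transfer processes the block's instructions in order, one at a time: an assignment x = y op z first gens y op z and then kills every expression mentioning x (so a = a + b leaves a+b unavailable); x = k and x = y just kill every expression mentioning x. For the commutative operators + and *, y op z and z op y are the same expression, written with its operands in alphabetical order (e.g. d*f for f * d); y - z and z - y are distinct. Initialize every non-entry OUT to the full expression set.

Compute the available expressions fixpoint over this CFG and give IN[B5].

Answer: {c*d, d+f}

Trace:
Fixpoint table:
  B0: | IN={} | OUT={e-e}
  B1: | IN={e-e} | OUT={c*f}
  B2: | IN={} | OUT={a+e}
  B3: | IN={a+e} | OUT={}
  B4: | IN={} | OUT={c*d, d+f}
  B5: | IN={c*d, d+f} | OUT={c*d, d+f}
  B6: | IN={c*d, d+f} | OUT={c*d}
  B7: | IN={c*d} | OUT={}

Merge at B5: IN[B5] = OUT[B4] = {c*d, d+f}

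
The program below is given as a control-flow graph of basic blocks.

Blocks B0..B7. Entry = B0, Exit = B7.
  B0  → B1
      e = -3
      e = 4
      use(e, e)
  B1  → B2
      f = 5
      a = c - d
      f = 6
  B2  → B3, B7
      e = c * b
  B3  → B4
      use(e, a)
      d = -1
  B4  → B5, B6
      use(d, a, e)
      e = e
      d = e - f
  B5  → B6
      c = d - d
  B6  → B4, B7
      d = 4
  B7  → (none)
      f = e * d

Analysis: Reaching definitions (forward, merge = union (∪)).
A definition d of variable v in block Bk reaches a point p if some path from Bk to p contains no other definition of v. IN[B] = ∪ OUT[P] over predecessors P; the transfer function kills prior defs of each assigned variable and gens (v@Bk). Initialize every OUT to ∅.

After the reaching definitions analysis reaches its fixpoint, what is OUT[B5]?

Answer: {a@B1, c@B5, d@B4, e@B4, f@B1}

Trace:
Fixpoint table:
  B0: | IN={} | OUT={e@B0}
  B1: | IN={e@B0} | OUT={a@B1, e@B0, f@B1}
  B2: | IN={a@B1, e@B0, f@B1} | OUT={a@B1, e@B2, f@B1}
  B3: | IN={a@B1, e@B2, f@B1} | OUT={a@B1, d@B3, e@B2, f@B1}
  B4: | IN={a@B1, c@B5, d@B3, d@B6, e@B2, e@B4, f@B1} | OUT={a@B1, c@B5, d@B4, e@B4, f@B1}
  B5: | IN={a@B1, c@B5, d@B4, e@B4, f@B1} | OUT={a@B1, c@B5, d@B4, e@B4, f@B1}
  B6: | IN={a@B1, c@B5, d@B4, e@B4, f@B1} | OUT={a@B1, c@B5, d@B6, e@B4, f@B1}
  B7: | IN={a@B1, c@B5, d@B6, e@B2, e@B4, f@B1} | OUT={a@B1, c@B5, d@B6, e@B2, e@B4, f@B7}

Merge at B5: IN[B5] = OUT[B4] = {a@B1, c@B5, d@B4, e@B4, f@B1}
Applying B5's transfer function to that IN value gives OUT[B5] (row B5 above).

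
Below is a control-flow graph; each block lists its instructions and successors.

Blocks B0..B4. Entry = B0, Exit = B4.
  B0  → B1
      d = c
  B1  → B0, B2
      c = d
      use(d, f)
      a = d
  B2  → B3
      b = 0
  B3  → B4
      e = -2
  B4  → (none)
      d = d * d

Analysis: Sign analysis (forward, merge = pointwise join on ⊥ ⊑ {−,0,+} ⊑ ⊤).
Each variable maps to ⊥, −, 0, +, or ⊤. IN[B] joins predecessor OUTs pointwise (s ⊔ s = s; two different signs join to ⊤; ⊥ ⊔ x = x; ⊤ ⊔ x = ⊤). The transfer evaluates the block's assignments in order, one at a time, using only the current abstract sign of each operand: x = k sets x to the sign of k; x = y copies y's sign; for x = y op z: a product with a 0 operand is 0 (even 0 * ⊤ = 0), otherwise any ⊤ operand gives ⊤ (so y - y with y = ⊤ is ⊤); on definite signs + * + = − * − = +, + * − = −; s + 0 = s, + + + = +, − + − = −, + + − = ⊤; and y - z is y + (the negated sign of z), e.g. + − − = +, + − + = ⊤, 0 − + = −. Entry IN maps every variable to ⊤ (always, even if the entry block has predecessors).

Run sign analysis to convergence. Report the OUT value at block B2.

Fixpoint table:
  B0:   IN=(all ⊤)   OUT=(all ⊤)
  B1:   IN=(all ⊤)   OUT=(all ⊤)
  B2:   IN=(all ⊤)   OUT={b:0; rest ⊤}
  B3:   IN={b:0; rest ⊤}   OUT={b:0, e:-; rest ⊤}
  B4:   IN={b:0, e:-; rest ⊤}   OUT={b:0, e:-; rest ⊤}

Merge at B2: IN[B2] = OUT[B1] = {a: ⊤, b: ⊤, c: ⊤, d: ⊤, e: ⊤, f: ⊤}
Applying B2's transfer function to that IN value gives OUT[B2] (row B2 above).

Answer: {a: ⊤, b: 0, c: ⊤, d: ⊤, e: ⊤, f: ⊤}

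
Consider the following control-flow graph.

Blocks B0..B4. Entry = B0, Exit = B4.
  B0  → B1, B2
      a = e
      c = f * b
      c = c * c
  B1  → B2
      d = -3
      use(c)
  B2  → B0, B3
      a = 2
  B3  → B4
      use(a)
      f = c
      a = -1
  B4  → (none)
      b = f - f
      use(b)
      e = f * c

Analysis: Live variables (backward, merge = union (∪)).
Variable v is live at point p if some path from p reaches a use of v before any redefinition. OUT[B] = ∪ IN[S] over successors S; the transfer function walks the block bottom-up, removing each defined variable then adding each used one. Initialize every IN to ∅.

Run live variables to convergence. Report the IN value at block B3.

Answer: {a, c}

Trace:
Converged values:
  B0:  IN={b, e, f}  OUT={b, c, e, f}
  B1:  IN={b, c, e, f}  OUT={b, c, e, f}
  B2:  IN={b, c, e, f}  OUT={a, b, c, e, f}
  B3:  IN={a, c}  OUT={c, f}
  B4:  IN={c, f}  OUT={}

Merge at B3: OUT[B3] = IN[B4] = {c, f}
Applying B3's transfer function to that OUT value gives IN[B3] (row B3 above).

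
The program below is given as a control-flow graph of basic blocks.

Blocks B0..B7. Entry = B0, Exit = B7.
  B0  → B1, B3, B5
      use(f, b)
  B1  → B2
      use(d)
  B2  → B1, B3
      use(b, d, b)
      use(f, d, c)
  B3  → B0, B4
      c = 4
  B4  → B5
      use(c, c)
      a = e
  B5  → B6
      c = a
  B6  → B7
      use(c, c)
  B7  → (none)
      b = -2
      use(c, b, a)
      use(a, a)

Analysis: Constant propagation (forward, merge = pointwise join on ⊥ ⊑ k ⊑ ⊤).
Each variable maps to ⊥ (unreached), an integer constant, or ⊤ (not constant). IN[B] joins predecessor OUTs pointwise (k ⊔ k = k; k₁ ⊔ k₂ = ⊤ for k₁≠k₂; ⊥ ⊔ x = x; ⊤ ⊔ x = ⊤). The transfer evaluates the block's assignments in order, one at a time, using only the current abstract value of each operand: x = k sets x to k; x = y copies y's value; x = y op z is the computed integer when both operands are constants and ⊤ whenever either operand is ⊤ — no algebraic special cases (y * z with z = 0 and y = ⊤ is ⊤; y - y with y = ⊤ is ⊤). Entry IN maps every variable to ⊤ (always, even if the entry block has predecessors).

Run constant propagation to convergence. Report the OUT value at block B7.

Fixpoint table:
  B0:  IN=(all ⊤)  OUT=(all ⊤)
  B1:  IN=(all ⊤)  OUT=(all ⊤)
  B2:  IN=(all ⊤)  OUT=(all ⊤)
  B3:  IN=(all ⊤)  OUT={c:4; rest ⊤}
  B4:  IN={c:4; rest ⊤}  OUT={c:4; rest ⊤}
  B5:  IN=(all ⊤)  OUT=(all ⊤)
  B6:  IN=(all ⊤)  OUT=(all ⊤)
  B7:  IN=(all ⊤)  OUT={b:-2; rest ⊤}

Merge at B7: IN[B7] = OUT[B6] = {a: ⊤, b: ⊤, c: ⊤, d: ⊤, e: ⊤, f: ⊤}
Applying B7's transfer function to that IN value gives OUT[B7] (row B7 above).

Answer: {a: ⊤, b: -2, c: ⊤, d: ⊤, e: ⊤, f: ⊤}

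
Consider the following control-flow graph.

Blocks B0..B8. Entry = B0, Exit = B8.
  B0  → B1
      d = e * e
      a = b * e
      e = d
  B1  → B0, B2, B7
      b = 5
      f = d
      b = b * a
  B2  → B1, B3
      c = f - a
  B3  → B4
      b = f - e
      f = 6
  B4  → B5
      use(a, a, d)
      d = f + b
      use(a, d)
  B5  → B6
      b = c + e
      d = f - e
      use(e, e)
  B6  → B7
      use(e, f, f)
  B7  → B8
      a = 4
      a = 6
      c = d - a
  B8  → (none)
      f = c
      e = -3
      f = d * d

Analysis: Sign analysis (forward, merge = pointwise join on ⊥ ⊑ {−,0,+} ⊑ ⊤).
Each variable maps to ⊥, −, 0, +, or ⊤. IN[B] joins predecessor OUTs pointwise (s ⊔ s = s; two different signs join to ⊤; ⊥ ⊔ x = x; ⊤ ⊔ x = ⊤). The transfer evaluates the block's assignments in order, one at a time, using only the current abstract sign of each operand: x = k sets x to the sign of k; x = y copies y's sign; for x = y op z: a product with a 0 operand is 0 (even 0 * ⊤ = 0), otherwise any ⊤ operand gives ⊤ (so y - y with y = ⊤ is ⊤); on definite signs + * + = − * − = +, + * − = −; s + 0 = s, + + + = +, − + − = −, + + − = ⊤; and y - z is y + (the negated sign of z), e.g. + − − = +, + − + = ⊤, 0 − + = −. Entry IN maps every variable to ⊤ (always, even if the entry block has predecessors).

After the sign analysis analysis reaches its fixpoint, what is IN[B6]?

Converged values:
  B0:   IN=(all ⊤)   OUT=(all ⊤)
  B1:   IN=(all ⊤)   OUT=(all ⊤)
  B2:   IN=(all ⊤)   OUT=(all ⊤)
  B3:   IN=(all ⊤)   OUT={f:+; rest ⊤}
  B4:   IN={f:+; rest ⊤}   OUT={f:+; rest ⊤}
  B5:   IN={f:+; rest ⊤}   OUT={f:+; rest ⊤}
  B6:   IN={f:+; rest ⊤}   OUT={f:+; rest ⊤}
  B7:   IN=(all ⊤)   OUT={a:+; rest ⊤}
  B8:   IN={a:+; rest ⊤}   OUT={a:+, e:-; rest ⊤}

Merge at B6: IN[B6] = OUT[B5] = {a: ⊤, b: ⊤, c: ⊤, d: ⊤, e: ⊤, f: +}

Answer: {a: ⊤, b: ⊤, c: ⊤, d: ⊤, e: ⊤, f: +}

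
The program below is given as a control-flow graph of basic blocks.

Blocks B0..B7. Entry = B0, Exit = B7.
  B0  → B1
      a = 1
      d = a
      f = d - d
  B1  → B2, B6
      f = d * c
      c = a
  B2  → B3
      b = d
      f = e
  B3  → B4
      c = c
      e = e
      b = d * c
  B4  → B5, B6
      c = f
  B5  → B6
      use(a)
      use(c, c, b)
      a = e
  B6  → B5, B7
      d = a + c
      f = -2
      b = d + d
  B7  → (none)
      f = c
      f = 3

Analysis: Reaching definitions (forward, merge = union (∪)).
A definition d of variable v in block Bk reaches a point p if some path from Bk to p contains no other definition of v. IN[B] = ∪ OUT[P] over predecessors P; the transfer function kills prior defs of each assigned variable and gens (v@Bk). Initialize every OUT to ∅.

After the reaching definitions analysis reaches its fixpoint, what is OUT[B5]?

Answer: {a@B5, b@B3, b@B6, c@B1, c@B4, d@B0, d@B6, e@B3, f@B2, f@B6}

Working:
Converged values:
  B0:   IN={}   OUT={a@B0, d@B0, f@B0}
  B1:   IN={a@B0, d@B0, f@B0}   OUT={a@B0, c@B1, d@B0, f@B1}
  B2:   IN={a@B0, c@B1, d@B0, f@B1}   OUT={a@B0, b@B2, c@B1, d@B0, f@B2}
  B3:   IN={a@B0, b@B2, c@B1, d@B0, f@B2}   OUT={a@B0, b@B3, c@B3, d@B0, e@B3, f@B2}
  B4:   IN={a@B0, b@B3, c@B3, d@B0, e@B3, f@B2}   OUT={a@B0, b@B3, c@B4, d@B0, e@B3, f@B2}
  B5:   IN={a@B0, a@B5, b@B3, b@B6, c@B1, c@B4, d@B0, d@B6, e@B3, f@B2, f@B6}   OUT={a@B5, b@B3, b@B6, c@B1, c@B4, d@B0, d@B6, e@B3, f@B2, f@B6}
  B6:   IN={a@B0, a@B5, b@B3, b@B6, c@B1, c@B4, d@B0, d@B6, e@B3, f@B1, f@B2, f@B6}   OUT={a@B0, a@B5, b@B6, c@B1, c@B4, d@B6, e@B3, f@B6}
  B7:   IN={a@B0, a@B5, b@B6, c@B1, c@B4, d@B6, e@B3, f@B6}   OUT={a@B0, a@B5, b@B6, c@B1, c@B4, d@B6, e@B3, f@B7}

Merge at B5: IN[B5] = OUT[B4] ⊔ OUT[B6] = {a@B0, a@B5, b@B3, b@B6, c@B1, c@B4, d@B0, d@B6, e@B3, f@B2, f@B6}
Applying B5's transfer function to that IN value gives OUT[B5] (row B5 above).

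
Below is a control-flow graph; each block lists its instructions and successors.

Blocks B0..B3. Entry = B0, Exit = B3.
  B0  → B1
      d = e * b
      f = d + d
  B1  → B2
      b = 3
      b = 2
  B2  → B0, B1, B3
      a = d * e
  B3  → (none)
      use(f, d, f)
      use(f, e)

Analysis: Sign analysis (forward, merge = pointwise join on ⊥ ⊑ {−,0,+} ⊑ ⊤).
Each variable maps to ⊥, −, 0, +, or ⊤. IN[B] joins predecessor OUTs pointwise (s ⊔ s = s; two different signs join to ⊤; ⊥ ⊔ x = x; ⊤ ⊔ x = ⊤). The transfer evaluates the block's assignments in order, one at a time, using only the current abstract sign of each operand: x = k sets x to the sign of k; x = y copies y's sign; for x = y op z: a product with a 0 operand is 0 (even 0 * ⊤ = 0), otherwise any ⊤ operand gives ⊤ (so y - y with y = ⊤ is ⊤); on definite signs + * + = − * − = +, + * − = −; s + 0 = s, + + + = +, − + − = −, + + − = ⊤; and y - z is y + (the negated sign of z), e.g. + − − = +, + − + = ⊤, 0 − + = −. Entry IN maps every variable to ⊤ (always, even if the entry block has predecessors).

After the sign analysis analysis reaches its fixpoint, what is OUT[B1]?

Per-block solution:
  B0:  IN=(all ⊤)  OUT=(all ⊤)
  B1:  IN=(all ⊤)  OUT={b:+; rest ⊤}
  B2:  IN={b:+; rest ⊤}  OUT={b:+; rest ⊤}
  B3:  IN={b:+; rest ⊤}  OUT={b:+; rest ⊤}

Merge at B1: IN[B1] = OUT[B0] ⊔ OUT[B2] = {a: ⊤, b: ⊤, c: ⊤, d: ⊤, e: ⊤, f: ⊤}
Applying B1's transfer function to that IN value gives OUT[B1] (row B1 above).

Answer: {a: ⊤, b: +, c: ⊤, d: ⊤, e: ⊤, f: ⊤}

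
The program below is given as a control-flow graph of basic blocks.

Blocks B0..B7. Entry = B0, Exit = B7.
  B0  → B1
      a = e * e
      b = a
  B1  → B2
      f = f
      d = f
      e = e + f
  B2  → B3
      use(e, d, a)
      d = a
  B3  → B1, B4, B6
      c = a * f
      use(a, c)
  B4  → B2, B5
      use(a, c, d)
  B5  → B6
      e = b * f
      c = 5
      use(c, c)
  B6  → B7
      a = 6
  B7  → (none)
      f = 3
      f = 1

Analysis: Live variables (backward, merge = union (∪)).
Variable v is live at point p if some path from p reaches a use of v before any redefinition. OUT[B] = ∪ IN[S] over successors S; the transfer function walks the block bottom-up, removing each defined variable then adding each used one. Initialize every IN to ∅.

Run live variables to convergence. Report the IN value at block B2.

Answer: {a, b, d, e, f}

Working:
Per-block solution:
  B0:   IN={e, f}   OUT={a, b, e, f}
  B1:   IN={a, b, e, f}   OUT={a, b, d, e, f}
  B2:   IN={a, b, d, e, f}   OUT={a, b, d, e, f}
  B3:   IN={a, b, d, e, f}   OUT={a, b, c, d, e, f}
  B4:   IN={a, b, c, d, e, f}   OUT={a, b, d, e, f}
  B5:   IN={b, f}   OUT={}
  B6:   IN={}   OUT={}
  B7:   IN={}   OUT={}

Merge at B2: OUT[B2] = IN[B3] = {a, b, d, e, f}
Applying B2's transfer function to that OUT value gives IN[B2] (row B2 above).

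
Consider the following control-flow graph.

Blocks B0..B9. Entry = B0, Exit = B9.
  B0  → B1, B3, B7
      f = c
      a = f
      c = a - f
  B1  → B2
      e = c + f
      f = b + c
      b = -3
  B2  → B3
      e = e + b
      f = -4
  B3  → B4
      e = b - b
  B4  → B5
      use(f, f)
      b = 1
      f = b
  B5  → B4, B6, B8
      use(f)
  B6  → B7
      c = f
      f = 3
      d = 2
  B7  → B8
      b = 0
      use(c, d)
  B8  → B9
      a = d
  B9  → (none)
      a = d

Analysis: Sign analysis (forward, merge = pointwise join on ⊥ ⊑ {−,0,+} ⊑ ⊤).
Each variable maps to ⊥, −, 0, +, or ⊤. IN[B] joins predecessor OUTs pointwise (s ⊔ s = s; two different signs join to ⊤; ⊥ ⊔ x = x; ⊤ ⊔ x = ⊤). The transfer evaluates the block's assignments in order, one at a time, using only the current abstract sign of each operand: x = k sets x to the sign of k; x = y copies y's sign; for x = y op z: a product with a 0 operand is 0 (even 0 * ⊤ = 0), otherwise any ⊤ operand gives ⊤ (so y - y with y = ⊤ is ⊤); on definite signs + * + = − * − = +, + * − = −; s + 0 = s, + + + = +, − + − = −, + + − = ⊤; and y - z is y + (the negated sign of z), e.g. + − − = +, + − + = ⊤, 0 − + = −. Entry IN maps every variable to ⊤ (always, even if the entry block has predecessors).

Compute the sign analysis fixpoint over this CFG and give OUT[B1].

Converged values:
  B0:  IN=(all ⊤)  OUT=(all ⊤)
  B1:  IN=(all ⊤)  OUT={b:-; rest ⊤}
  B2:  IN={b:-; rest ⊤}  OUT={b:-, f:-; rest ⊤}
  B3:  IN=(all ⊤)  OUT=(all ⊤)
  B4:  IN=(all ⊤)  OUT={b:+, f:+; rest ⊤}
  B5:  IN={b:+, f:+; rest ⊤}  OUT={b:+, f:+; rest ⊤}
  B6:  IN={b:+, f:+; rest ⊤}  OUT={b:+, c:+, d:+, f:+; rest ⊤}
  B7:  IN=(all ⊤)  OUT={b:0; rest ⊤}
  B8:  IN=(all ⊤)  OUT=(all ⊤)
  B9:  IN=(all ⊤)  OUT=(all ⊤)

Merge at B1: IN[B1] = OUT[B0] = {a: ⊤, b: ⊤, c: ⊤, d: ⊤, e: ⊤, f: ⊤}
Applying B1's transfer function to that IN value gives OUT[B1] (row B1 above).

Answer: {a: ⊤, b: -, c: ⊤, d: ⊤, e: ⊤, f: ⊤}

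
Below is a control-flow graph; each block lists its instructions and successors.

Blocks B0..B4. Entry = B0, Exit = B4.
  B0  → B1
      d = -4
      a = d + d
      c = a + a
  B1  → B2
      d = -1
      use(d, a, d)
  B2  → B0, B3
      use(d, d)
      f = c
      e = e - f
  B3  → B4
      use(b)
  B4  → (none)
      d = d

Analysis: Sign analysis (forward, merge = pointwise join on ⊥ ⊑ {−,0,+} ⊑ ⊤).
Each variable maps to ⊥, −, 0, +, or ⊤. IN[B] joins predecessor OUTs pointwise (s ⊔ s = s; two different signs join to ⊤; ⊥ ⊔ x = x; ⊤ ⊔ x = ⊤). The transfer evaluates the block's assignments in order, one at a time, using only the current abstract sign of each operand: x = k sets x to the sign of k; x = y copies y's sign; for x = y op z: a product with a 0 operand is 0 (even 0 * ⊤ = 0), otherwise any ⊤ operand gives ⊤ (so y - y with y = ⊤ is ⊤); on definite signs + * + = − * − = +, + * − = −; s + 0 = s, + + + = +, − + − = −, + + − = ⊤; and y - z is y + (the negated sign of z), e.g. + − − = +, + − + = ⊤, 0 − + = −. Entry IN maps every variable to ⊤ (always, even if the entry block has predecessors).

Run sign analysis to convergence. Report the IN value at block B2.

Answer: {a: -, b: ⊤, c: -, d: -, e: ⊤, f: ⊤}

Working:
Per-block solution:
  B0:   IN=(all ⊤)   OUT={a:-, c:-, d:-; rest ⊤}
  B1:   IN={a:-, c:-, d:-; rest ⊤}   OUT={a:-, c:-, d:-; rest ⊤}
  B2:   IN={a:-, c:-, d:-; rest ⊤}   OUT={a:-, c:-, d:-, f:-; rest ⊤}
  B3:   IN={a:-, c:-, d:-, f:-; rest ⊤}   OUT={a:-, c:-, d:-, f:-; rest ⊤}
  B4:   IN={a:-, c:-, d:-, f:-; rest ⊤}   OUT={a:-, c:-, d:-, f:-; rest ⊤}

Merge at B2: IN[B2] = OUT[B1] = {a: -, b: ⊤, c: -, d: -, e: ⊤, f: ⊤}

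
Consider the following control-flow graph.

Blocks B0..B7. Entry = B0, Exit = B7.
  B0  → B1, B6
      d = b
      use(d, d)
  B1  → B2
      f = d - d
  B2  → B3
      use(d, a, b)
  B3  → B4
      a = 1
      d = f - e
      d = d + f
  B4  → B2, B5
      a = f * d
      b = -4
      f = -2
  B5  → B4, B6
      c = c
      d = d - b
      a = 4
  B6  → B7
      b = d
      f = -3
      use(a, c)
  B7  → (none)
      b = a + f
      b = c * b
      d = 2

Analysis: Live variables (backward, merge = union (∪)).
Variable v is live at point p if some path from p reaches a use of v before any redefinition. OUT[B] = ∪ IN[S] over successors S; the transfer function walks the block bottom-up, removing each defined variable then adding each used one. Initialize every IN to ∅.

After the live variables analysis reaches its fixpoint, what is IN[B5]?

Answer: {b, c, d, e, f}

Trace:
Per-block solution:
  B0:   IN={a, b, c, e}   OUT={a, b, c, d, e}
  B1:   IN={a, b, c, d, e}   OUT={a, b, c, d, e, f}
  B2:   IN={a, b, c, d, e, f}   OUT={c, e, f}
  B3:   IN={c, e, f}   OUT={c, d, e, f}
  B4:   IN={c, d, e, f}   OUT={a, b, c, d, e, f}
  B5:   IN={b, c, d, e, f}   OUT={a, c, d, e, f}
  B6:   IN={a, c, d}   OUT={a, c, f}
  B7:   IN={a, c, f}   OUT={}

Merge at B5: OUT[B5] = IN[B4] ⊔ IN[B6] = {a, c, d, e, f}
Applying B5's transfer function to that OUT value gives IN[B5] (row B5 above).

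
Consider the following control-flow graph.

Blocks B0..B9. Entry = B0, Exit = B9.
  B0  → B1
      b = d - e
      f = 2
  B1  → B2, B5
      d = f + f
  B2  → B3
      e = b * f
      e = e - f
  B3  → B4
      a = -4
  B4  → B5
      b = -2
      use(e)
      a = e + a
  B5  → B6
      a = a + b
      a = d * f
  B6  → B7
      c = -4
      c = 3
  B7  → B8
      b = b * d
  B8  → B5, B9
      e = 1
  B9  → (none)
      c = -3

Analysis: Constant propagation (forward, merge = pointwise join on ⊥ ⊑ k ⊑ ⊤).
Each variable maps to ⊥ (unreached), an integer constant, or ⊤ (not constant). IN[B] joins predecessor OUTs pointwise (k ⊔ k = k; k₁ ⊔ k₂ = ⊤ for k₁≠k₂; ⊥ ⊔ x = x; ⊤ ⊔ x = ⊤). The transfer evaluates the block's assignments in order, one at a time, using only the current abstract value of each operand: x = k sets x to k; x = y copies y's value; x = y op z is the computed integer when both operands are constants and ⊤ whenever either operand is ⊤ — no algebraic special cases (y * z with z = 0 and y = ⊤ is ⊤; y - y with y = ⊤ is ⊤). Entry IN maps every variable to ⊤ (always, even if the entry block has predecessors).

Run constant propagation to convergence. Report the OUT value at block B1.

Converged values:
  B0: | IN=(all ⊤) | OUT={f:2; rest ⊤}
  B1: | IN={f:2; rest ⊤} | OUT={d:4, f:2; rest ⊤}
  B2: | IN={d:4, f:2; rest ⊤} | OUT={d:4, f:2; rest ⊤}
  B3: | IN={d:4, f:2; rest ⊤} | OUT={a:-4, d:4, f:2; rest ⊤}
  B4: | IN={a:-4, d:4, f:2; rest ⊤} | OUT={b:-2, d:4, f:2; rest ⊤}
  B5: | IN={d:4, f:2; rest ⊤} | OUT={a:8, d:4, f:2; rest ⊤}
  B6: | IN={a:8, d:4, f:2; rest ⊤} | OUT={a:8, c:3, d:4, f:2; rest ⊤}
  B7: | IN={a:8, c:3, d:4, f:2; rest ⊤} | OUT={a:8, c:3, d:4, f:2; rest ⊤}
  B8: | IN={a:8, c:3, d:4, f:2; rest ⊤} | OUT={a:8, c:3, d:4, e:1, f:2; rest ⊤}
  B9: | IN={a:8, c:3, d:4, e:1, f:2; rest ⊤} | OUT={a:8, c:-3, d:4, e:1, f:2; rest ⊤}

Merge at B1: IN[B1] = OUT[B0] = {a: ⊤, b: ⊤, c: ⊤, d: ⊤, e: ⊤, f: 2}
Applying B1's transfer function to that IN value gives OUT[B1] (row B1 above).

Answer: {a: ⊤, b: ⊤, c: ⊤, d: 4, e: ⊤, f: 2}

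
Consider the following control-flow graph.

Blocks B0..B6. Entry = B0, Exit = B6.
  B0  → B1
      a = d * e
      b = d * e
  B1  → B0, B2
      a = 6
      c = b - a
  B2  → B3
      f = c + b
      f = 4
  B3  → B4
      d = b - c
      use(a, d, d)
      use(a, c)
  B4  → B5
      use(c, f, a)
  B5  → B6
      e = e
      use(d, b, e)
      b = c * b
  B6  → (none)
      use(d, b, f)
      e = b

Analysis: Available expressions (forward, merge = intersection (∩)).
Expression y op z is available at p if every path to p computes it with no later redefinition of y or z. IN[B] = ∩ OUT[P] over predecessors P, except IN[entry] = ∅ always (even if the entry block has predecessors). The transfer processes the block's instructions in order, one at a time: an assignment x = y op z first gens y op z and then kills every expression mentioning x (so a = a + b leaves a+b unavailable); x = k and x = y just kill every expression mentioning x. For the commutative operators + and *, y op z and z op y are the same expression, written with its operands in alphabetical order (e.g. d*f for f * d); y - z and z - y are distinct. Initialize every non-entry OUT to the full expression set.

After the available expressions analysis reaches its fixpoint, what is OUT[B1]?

Answer: {b-a, d*e}

Working:
Per-block solution:
  B0:  IN={}  OUT={d*e}
  B1:  IN={d*e}  OUT={b-a, d*e}
  B2:  IN={b-a, d*e}  OUT={b+c, b-a, d*e}
  B3:  IN={b+c, b-a, d*e}  OUT={b+c, b-a, b-c}
  B4:  IN={b+c, b-a, b-c}  OUT={b+c, b-a, b-c}
  B5:  IN={b+c, b-a, b-c}  OUT={}
  B6:  IN={}  OUT={}

Merge at B1: IN[B1] = OUT[B0] = {d*e}
Applying B1's transfer function to that IN value gives OUT[B1] (row B1 above).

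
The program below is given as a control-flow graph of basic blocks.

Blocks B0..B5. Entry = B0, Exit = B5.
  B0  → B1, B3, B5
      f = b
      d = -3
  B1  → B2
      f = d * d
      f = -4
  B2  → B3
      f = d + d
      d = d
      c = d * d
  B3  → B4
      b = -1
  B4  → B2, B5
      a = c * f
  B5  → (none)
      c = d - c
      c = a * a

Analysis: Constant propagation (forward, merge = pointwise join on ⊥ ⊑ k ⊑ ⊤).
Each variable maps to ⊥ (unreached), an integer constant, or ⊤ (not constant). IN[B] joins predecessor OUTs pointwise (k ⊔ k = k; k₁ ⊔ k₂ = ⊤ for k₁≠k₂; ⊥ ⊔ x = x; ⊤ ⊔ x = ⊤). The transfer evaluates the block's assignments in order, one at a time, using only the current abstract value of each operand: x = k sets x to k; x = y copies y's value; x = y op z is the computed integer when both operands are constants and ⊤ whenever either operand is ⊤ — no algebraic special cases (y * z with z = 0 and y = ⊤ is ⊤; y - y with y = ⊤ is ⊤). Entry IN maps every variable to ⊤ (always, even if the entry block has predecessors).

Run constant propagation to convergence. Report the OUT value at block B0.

Answer: {a: ⊤, b: ⊤, c: ⊤, d: -3, e: ⊤, f: ⊤}

Working:
Per-block solution:
  B0:  IN=(all ⊤)  OUT={d:-3; rest ⊤}
  B1:  IN={d:-3; rest ⊤}  OUT={d:-3, f:-4; rest ⊤}
  B2:  IN={d:-3; rest ⊤}  OUT={c:9, d:-3, f:-6; rest ⊤}
  B3:  IN={d:-3; rest ⊤}  OUT={b:-1, d:-3; rest ⊤}
  B4:  IN={b:-1, d:-3; rest ⊤}  OUT={b:-1, d:-3; rest ⊤}
  B5:  IN={d:-3; rest ⊤}  OUT={d:-3; rest ⊤}

B0 is the boundary node: IN[B0] = {a: ⊤, b: ⊤, c: ⊤, d: ⊤, e: ⊤, f: ⊤}
Applying B0's transfer function to that IN value gives OUT[B0] (row B0 above).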